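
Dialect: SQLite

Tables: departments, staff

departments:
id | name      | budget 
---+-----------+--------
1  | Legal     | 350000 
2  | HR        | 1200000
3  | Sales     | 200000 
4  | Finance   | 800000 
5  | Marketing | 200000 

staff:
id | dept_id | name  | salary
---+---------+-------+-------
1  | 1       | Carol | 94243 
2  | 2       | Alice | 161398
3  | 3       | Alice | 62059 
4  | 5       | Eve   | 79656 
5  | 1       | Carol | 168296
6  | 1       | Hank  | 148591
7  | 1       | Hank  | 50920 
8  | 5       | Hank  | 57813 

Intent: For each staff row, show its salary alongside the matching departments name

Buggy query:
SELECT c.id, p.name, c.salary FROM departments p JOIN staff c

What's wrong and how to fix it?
Bug: JOIN with no ON clause produces a cartesian product; every staff row pairs with every departments row

Fix: Specify the join condition linking the foreign key to the parent id

Corrected query:
SELECT c.id, p.name, c.salary FROM departments p JOIN staff c ON c.dept_id = p.id

Result:
id | name      | salary
---+-----------+-------
1  | Legal     | 94243 
2  | HR        | 161398
3  | Sales     | 62059 
4  | Marketing | 79656 
5  | Legal     | 168296
6  | Legal     | 148591
7  | Legal     | 50920 
8  | Marketing | 57813 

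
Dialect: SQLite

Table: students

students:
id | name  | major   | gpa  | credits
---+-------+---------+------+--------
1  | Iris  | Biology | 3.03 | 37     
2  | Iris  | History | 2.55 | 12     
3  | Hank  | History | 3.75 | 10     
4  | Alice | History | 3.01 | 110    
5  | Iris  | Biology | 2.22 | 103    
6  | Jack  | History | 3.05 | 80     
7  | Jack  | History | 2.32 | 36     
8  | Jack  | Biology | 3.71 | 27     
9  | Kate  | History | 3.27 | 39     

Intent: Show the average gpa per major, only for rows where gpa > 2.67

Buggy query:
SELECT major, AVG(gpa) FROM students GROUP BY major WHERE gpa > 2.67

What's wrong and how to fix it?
Bug: Row-level WHERE must come before GROUP BY in the clause order

Fix: Move the WHERE clause before GROUP BY

Corrected query:
SELECT major, AVG(gpa) FROM students WHERE gpa > 2.67 GROUP BY major

Result:
major   | AVG(gpa)
--------+---------
Biology | 3.37    
History | 3.27    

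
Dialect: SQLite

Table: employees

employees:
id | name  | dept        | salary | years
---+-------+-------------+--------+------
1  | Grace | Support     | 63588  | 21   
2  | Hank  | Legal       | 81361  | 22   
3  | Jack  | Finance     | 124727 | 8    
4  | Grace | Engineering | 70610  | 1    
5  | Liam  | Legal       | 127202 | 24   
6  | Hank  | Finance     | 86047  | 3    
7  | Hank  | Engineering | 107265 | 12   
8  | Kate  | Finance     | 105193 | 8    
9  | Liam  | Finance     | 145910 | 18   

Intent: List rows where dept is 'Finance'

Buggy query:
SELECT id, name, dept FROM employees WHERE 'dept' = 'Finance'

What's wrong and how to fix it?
Bug: Single quotes denote string literals in SQL; the column name is being compared as a constant string

Fix: Remove the quotes around the column name (or use double quotes for an identifier)

Corrected query:
SELECT id, name, dept FROM employees WHERE dept = 'Finance'

Result:
id | name | dept   
---+------+--------
3  | Jack | Finance
6  | Hank | Finance
8  | Kate | Finance
9  | Liam | Finance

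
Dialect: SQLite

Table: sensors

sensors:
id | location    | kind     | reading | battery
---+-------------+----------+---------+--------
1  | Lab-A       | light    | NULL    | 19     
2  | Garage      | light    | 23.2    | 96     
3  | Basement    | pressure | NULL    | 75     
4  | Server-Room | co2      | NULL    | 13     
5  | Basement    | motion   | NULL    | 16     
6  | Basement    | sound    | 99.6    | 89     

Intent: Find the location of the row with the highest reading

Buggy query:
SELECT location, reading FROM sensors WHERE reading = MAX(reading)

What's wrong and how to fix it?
Bug: MAX(reading) is an aggregate and cannot be used directly in WHERE

Fix: Use a subquery: WHERE reading = (SELECT MAX(reading) FROM sensors)

Corrected query:
SELECT location, reading FROM sensors WHERE reading = (SELECT MAX(reading) FROM sensors)

Result:
location | reading
---------+--------
Basement | 99.6   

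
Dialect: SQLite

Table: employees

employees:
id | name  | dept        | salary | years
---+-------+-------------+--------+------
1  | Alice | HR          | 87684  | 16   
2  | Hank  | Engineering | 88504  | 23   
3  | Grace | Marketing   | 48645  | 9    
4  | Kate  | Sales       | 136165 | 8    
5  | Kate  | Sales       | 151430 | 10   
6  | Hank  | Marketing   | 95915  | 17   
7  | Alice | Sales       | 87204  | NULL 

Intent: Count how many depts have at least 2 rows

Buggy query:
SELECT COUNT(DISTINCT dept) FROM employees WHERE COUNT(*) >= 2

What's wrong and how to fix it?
Bug: WHERE filters individual rows, not groups, so a group-level COUNT is invalid there

Fix: Use a subquery that GROUPs and filters with HAVING, then count its rows

Corrected query:
SELECT COUNT(*) FROM (SELECT dept FROM employees GROUP BY dept HAVING COUNT(*) >= 2)

Result:
COUNT(*)
--------
2       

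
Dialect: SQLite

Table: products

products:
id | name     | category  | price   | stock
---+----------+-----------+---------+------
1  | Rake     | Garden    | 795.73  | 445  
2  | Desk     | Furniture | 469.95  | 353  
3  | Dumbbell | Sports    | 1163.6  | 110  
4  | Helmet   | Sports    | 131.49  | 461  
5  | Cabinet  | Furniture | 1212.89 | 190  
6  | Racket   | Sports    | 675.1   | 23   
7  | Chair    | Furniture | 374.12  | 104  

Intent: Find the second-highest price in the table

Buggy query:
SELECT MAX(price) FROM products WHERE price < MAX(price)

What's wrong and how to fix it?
Bug: MAX(price) on the right of the comparison is an aggregate-in-WHERE error

Fix: Compute the overall MAX in a subquery, then take MAX of rows below it

Corrected query:
SELECT MAX(price) FROM products WHERE price < (SELECT MAX(price) FROM products)

Result:
MAX(price)
----------
1163.6    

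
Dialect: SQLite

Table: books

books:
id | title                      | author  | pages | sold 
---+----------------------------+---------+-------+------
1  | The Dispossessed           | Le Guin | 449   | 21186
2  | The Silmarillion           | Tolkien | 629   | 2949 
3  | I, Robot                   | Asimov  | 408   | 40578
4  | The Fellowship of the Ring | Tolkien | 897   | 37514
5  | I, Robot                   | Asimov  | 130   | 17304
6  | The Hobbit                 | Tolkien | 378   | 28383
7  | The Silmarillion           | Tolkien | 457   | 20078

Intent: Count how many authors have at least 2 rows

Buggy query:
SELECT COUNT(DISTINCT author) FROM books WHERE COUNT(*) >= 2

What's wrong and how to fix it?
Bug: COUNT(*) cannot appear in WHERE; the per-group count doesn't exist yet

Fix: Group first with HAVING COUNT(*) >= 2, then COUNT the resulting groups

Corrected query:
SELECT COUNT(*) FROM (SELECT author FROM books GROUP BY author HAVING COUNT(*) >= 2)

Result:
COUNT(*)
--------
2       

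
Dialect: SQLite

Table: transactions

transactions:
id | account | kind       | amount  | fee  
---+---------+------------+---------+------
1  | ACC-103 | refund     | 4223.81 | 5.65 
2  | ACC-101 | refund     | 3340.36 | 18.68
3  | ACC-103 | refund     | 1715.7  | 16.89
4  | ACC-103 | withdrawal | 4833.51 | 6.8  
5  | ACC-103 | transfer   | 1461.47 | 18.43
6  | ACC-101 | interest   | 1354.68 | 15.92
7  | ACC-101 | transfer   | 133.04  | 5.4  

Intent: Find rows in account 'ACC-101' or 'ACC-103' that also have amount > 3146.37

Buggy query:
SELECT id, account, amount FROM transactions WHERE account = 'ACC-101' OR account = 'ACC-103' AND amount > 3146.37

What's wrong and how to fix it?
Bug: Without parentheses, AND is evaluated before OR, so the amount filter only applies to the 'ACC-103' branch

Fix: Add parentheses around the OR so the AND applies to both alternatives

Corrected query:
SELECT id, account, amount FROM transactions WHERE (account = 'ACC-101' OR account = 'ACC-103') AND amount > 3146.37

Result:
id | account | amount 
---+---------+--------
1  | ACC-103 | 4223.81
2  | ACC-101 | 3340.36
4  | ACC-103 | 4833.51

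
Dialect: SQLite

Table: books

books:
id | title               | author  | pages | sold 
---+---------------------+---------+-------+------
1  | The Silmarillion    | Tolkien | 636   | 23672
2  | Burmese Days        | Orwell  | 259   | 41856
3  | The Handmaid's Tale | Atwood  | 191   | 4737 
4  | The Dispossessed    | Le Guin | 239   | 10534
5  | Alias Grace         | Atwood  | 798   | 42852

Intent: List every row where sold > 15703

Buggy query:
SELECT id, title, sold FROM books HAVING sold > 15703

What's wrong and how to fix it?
Bug: This is a non-aggregate query (no GROUP BY, no aggregates), so in SQLite the HAVING clause is invalid here; a row-level condition belongs in WHERE

Fix: Replace HAVING with WHERE since the condition applies to individual rows

Corrected query:
SELECT id, title, sold FROM books WHERE sold > 15703

Result:
id | title            | sold 
---+------------------+------
1  | The Silmarillion | 23672
2  | Burmese Days     | 41856
5  | Alias Grace      | 42852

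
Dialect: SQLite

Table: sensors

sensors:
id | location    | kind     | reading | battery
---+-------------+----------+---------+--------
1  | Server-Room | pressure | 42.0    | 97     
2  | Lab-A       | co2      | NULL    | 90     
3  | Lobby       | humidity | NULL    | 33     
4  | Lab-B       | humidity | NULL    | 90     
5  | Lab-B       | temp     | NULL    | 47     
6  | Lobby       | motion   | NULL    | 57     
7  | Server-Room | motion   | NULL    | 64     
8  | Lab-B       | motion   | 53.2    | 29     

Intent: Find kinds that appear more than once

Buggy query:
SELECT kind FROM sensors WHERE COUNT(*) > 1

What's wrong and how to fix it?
Bug: COUNT(*) is an aggregate and cannot be used in WHERE

Fix: Group first, then use HAVING for the count condition

Corrected query:
SELECT kind FROM sensors GROUP BY kind HAVING COUNT(*) > 1

Result:
kind    
--------
humidity
motion  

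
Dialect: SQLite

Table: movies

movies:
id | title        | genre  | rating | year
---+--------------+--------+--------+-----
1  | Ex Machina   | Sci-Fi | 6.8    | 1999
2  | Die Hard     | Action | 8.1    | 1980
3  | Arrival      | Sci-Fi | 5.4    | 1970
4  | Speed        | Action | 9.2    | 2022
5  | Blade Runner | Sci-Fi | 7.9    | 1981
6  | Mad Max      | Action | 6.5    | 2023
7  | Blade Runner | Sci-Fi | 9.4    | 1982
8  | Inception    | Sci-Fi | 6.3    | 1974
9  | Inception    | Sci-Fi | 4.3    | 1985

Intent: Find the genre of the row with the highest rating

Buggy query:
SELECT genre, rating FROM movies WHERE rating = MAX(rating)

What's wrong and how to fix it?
Bug: WHERE is evaluated per row; an aggregate over the whole table isn't defined there

Fix: Use a subquery: WHERE rating = (SELECT MAX(rating) FROM movies)

Corrected query:
SELECT genre, rating FROM movies WHERE rating = (SELECT MAX(rating) FROM movies)

Result:
genre  | rating
-------+-------
Sci-Fi | 9.4   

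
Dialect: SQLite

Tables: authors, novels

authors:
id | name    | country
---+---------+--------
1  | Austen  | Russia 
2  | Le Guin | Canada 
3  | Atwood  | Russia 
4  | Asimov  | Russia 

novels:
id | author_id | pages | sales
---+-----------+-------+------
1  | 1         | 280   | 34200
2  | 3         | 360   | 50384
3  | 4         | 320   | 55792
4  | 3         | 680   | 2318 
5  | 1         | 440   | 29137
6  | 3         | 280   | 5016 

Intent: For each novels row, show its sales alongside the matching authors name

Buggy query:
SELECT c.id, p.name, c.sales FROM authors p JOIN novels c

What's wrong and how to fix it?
Bug: JOIN with no ON clause produces a cartesian product; every novels row pairs with every authors row

Fix: Specify the join condition linking the foreign key to the parent id

Corrected query:
SELECT c.id, p.name, c.sales FROM authors p JOIN novels c ON c.author_id = p.id

Result:
id | name   | sales
---+--------+------
1  | Austen | 34200
2  | Atwood | 50384
3  | Asimov | 55792
4  | Atwood | 2318 
5  | Austen | 29137
6  | Atwood | 5016 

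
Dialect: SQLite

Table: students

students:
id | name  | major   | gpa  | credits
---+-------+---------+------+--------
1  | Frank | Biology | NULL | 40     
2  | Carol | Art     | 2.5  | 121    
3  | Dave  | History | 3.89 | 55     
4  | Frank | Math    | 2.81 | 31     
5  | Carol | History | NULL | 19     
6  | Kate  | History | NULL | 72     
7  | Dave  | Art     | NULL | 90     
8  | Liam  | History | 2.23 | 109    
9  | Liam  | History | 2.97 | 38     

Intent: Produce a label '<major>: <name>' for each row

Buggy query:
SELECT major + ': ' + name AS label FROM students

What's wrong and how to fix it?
Bug: '+' is numeric addition; on text columns SQLite converts them to 0 instead of concatenating

Fix: Use the || operator for string concatenation

Corrected query:
SELECT major || ': ' || name AS label FROM students

Result:
label         
--------------
Biology: Frank
Art: Carol    
History: Dave 
Math: Frank   
History: Carol
History: Kate 
Art: Dave     
History: Liam 
History: Liam 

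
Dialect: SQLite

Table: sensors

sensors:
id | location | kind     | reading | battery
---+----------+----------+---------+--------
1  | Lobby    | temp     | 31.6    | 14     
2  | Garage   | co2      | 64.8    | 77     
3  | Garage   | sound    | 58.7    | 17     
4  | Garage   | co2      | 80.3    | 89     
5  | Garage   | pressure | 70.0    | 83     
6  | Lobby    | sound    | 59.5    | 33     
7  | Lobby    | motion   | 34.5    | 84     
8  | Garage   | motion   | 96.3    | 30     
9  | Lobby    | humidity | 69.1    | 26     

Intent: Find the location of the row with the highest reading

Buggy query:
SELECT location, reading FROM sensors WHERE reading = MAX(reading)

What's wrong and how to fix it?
Bug: MAX(reading) is an aggregate and cannot be used directly in WHERE

Fix: Wrap MAX in a scalar subquery so WHERE compares against a single value

Corrected query:
SELECT location, reading FROM sensors WHERE reading = (SELECT MAX(reading) FROM sensors)

Result:
location | reading
---------+--------
Garage   | 96.3   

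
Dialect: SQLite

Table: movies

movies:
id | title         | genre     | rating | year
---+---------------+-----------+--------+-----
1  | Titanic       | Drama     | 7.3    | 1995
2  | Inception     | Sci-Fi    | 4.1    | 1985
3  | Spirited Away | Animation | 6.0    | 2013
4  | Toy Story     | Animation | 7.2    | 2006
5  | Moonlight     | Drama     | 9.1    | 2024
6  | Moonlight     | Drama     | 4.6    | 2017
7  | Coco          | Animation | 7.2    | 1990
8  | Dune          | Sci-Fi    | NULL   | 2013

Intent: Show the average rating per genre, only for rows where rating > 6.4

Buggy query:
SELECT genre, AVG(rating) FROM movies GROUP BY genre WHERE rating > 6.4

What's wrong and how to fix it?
Bug: Row-level WHERE must come before GROUP BY in the clause order

Fix: Move the WHERE clause before GROUP BY

Corrected query:
SELECT genre, AVG(rating) FROM movies WHERE rating > 6.4 GROUP BY genre

Result:
genre     | AVG(rating)
----------+------------
Animation | 7.2        
Drama     | 8.2        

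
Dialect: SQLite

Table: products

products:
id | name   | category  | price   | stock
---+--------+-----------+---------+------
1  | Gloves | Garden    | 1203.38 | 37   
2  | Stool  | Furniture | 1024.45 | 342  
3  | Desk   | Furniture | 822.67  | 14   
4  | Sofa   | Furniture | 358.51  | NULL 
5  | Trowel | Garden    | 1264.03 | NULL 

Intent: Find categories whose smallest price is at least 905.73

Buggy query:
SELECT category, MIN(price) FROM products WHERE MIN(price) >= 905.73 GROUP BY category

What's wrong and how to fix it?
Bug: MIN() in WHERE is a misuse of aggregate

Fix: Use HAVING for the per-group MIN condition

Corrected query:
SELECT category, MIN(price) FROM products GROUP BY category HAVING MIN(price) >= 905.73

Result:
category | MIN(price)
---------+-----------
Garden   | 1203.38   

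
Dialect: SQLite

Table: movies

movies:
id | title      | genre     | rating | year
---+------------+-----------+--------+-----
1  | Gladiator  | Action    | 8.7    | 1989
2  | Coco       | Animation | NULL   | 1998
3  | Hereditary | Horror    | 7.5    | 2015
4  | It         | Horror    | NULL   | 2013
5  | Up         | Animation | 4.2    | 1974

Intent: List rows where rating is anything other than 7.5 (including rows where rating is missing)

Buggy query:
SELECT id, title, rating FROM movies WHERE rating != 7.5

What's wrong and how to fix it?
Bug: Inequality against NULL is unknown, not true; rows with NULL are dropped

Fix: Add an explicit OR rating IS NULL to include the missing-value rows

Corrected query:
SELECT id, title, rating FROM movies WHERE rating != 7.5 OR rating IS NULL

Result:
id | title     | rating
---+-----------+-------
1  | Gladiator | 8.7   
2  | Coco      | NULL  
4  | It        | NULL  
5  | Up        | 4.2   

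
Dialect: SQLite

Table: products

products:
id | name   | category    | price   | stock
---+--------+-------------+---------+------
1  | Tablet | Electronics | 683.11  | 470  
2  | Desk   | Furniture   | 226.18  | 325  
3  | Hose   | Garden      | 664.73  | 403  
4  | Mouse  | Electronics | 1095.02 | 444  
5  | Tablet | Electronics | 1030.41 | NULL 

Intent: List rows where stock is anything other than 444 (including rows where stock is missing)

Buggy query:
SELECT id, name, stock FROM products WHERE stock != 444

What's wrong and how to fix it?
Bug: Inequality against NULL is unknown, not true; rows with NULL are dropped

Fix: Handle NULL separately with IS NULL alongside the inequality

Corrected query:
SELECT id, name, stock FROM products WHERE stock != 444 OR stock IS NULL

Result:
id | name   | stock
---+--------+------
1  | Tablet | 470  
2  | Desk   | 325  
3  | Hose   | 403  
5  | Tablet | NULL 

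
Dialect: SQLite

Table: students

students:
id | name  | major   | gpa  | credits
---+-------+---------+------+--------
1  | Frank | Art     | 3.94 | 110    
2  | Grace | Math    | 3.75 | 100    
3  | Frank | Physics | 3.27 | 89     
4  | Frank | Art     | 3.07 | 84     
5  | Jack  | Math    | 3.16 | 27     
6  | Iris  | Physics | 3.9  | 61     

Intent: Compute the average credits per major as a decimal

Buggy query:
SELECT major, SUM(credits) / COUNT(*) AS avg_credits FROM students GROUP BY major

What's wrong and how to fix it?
Bug: SUM(credits) and COUNT(*) are both integers; the division truncates the fractional part

Fix: Cast one side to REAL so the division keeps the fractional part

Corrected query:
SELECT major, SUM(credits) * 1.0 / COUNT(*) AS avg_credits FROM students GROUP BY major

Result:
major   | avg_credits
--------+------------
Art     | 97         
Math    | 63.5       
Physics | 75         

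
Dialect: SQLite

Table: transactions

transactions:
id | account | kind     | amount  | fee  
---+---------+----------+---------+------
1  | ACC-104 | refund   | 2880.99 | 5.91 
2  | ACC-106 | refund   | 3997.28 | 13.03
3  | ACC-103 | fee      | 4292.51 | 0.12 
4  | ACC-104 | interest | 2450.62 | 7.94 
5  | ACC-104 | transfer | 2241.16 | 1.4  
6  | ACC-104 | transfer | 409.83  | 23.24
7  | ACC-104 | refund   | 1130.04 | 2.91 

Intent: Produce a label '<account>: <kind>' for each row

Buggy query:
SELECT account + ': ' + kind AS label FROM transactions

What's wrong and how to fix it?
Bug: '+' is numeric addition; on text columns SQLite converts them to 0 instead of concatenating

Fix: Use the || operator for string concatenation

Corrected query:
SELECT account || ': ' || kind AS label FROM transactions

Result:
label            
-----------------
ACC-104: refund  
ACC-106: refund  
ACC-103: fee     
ACC-104: interest
ACC-104: transfer
ACC-104: transfer
ACC-104: refund  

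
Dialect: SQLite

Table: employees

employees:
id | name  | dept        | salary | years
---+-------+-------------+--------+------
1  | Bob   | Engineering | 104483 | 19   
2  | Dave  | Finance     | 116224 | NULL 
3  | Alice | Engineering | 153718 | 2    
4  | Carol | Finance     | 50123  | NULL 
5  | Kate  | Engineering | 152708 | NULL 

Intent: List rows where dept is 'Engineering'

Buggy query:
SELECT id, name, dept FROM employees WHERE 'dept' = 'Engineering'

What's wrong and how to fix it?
Bug: Single quotes denote string literals in SQL; the column name is being compared as a constant string

Fix: Reference the column as dept without single quotes

Corrected query:
SELECT id, name, dept FROM employees WHERE dept = 'Engineering'

Result:
id | name  | dept       
---+-------+------------
1  | Bob   | Engineering
3  | Alice | Engineering
5  | Kate  | Engineering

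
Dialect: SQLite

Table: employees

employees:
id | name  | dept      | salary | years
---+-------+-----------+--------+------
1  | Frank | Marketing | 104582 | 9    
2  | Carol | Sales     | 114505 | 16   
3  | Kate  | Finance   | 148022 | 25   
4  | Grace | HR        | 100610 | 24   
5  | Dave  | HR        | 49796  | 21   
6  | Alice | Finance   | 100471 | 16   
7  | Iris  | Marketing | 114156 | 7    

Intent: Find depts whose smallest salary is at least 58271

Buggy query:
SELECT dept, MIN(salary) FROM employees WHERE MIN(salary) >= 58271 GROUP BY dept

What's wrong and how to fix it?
Bug: MIN() in WHERE is a misuse of aggregate

Fix: Replace WHERE with HAVING after the GROUP BY

Corrected query:
SELECT dept, MIN(salary) FROM employees GROUP BY dept HAVING MIN(salary) >= 58271

Result:
dept      | MIN(salary)
----------+------------
Finance   | 100471     
Marketing | 104582     
Sales     | 114505     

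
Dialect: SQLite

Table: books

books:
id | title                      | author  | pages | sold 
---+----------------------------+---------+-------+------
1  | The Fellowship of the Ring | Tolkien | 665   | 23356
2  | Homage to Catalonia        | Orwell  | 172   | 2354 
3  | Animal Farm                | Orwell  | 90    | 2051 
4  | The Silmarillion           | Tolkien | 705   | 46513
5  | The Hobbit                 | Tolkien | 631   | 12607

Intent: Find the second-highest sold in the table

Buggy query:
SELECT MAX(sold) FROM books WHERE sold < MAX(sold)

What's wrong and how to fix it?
Bug: MAX(sold) on the right of the comparison is an aggregate-in-WHERE error

Fix: Put the inner MAX in a scalar subquery

Corrected query:
SELECT MAX(sold) FROM books WHERE sold < (SELECT MAX(sold) FROM books)

Result:
MAX(sold)
---------
23356    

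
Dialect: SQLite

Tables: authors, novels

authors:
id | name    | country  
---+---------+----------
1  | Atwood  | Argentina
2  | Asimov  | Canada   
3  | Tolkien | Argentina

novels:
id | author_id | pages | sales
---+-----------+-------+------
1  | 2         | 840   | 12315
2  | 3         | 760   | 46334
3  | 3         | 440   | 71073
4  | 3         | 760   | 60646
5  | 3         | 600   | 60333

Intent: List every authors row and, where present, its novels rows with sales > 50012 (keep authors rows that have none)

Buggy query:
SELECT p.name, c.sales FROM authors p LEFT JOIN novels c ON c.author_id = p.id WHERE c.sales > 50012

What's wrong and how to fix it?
Bug: A WHERE condition on the right-hand table after LEFT JOIN drops unmatched parents

Fix: Move the right-table condition into the ON clause so unmatched parents are kept

Corrected query:
SELECT p.name, c.sales FROM authors p LEFT JOIN novels c ON c.author_id = p.id AND c.sales > 50012

Result:
name    | sales
--------+------
Atwood  | NULL 
Asimov  | NULL 
Tolkien | 60333
Tolkien | 60646
Tolkien | 71073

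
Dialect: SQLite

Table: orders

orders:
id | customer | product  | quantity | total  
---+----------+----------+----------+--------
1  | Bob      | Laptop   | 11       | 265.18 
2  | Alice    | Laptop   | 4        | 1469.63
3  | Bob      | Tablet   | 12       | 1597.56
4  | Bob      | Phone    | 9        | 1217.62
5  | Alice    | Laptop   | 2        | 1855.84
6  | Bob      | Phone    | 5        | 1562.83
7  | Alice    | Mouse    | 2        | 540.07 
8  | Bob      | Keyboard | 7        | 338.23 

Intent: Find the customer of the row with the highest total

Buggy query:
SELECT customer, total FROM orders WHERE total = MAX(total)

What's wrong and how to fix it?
Bug: MAX(total) is an aggregate and cannot be used directly in WHERE

Fix: Use a subquery: WHERE total = (SELECT MAX(total) FROM orders)

Corrected query:
SELECT customer, total FROM orders WHERE total = (SELECT MAX(total) FROM orders)

Result:
customer | total  
---------+--------
Alice    | 1855.84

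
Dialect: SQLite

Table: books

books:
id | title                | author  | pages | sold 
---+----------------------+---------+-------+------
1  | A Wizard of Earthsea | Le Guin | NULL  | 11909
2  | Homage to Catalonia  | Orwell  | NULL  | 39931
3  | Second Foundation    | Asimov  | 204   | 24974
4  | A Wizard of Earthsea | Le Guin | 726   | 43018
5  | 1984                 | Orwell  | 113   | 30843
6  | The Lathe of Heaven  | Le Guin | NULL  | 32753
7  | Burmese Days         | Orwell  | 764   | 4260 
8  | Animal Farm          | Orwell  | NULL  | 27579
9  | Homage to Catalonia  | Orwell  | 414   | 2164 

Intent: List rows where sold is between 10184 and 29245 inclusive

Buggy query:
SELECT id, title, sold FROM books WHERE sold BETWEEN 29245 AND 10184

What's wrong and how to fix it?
Bug: BETWEEN expects the lower bound first; with 29245 AND 10184 the range is empty

Fix: Write BETWEEN 10184 AND 29245

Corrected query:
SELECT id, title, sold FROM books WHERE sold BETWEEN 10184 AND 29245

Result:
id | title                | sold 
---+----------------------+------
1  | A Wizard of Earthsea | 11909
3  | Second Foundation    | 24974
8  | Animal Farm          | 27579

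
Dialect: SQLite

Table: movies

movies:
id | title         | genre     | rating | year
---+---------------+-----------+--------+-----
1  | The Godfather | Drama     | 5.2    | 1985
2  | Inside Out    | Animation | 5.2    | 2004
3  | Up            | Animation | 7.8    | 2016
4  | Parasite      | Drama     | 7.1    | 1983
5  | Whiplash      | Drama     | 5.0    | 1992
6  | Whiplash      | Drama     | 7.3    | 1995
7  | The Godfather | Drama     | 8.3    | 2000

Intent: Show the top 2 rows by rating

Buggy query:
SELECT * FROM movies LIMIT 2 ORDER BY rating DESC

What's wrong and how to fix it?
Bug: LIMIT must come after ORDER BY

Fix: Sort with ORDER BY, then apply LIMIT

Corrected query:
SELECT * FROM movies ORDER BY rating DESC LIMIT 2

Result:
id | title         | genre     | rating | year
---+---------------+-----------+--------+-----
7  | The Godfather | Drama     | 8.3    | 2000
3  | Up            | Animation | 7.8    | 2016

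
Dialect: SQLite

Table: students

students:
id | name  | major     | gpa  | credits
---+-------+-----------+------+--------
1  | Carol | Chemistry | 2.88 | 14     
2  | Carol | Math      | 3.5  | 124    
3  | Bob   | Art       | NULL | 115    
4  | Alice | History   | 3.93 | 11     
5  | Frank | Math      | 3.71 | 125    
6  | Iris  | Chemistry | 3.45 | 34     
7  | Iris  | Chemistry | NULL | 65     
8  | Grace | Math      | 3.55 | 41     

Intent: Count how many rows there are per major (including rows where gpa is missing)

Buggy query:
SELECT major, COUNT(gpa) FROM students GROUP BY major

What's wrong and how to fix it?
Bug: COUNT(column) counts non-NULL values only; rows with NULL gpa aren't counted

Fix: Replace COUNT(gpa) with COUNT(*)

Corrected query:
SELECT major, COUNT(*) FROM students GROUP BY major

Result:
major     | COUNT(*)
----------+---------
Art       | 1       
Chemistry | 3       
History   | 1       
Math      | 3       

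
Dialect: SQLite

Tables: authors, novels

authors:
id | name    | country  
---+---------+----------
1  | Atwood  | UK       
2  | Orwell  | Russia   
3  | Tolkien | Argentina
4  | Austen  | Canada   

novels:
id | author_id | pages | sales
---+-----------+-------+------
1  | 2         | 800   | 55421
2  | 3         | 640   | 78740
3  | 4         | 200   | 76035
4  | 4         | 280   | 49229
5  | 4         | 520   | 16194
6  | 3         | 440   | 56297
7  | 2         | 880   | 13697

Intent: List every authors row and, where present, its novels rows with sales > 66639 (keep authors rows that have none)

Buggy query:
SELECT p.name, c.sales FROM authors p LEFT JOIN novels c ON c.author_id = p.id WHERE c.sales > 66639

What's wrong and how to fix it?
Bug: A WHERE condition on the right-hand table after LEFT JOIN drops unmatched parents

Fix: Put 'c.sales > 66639' in the JOIN's ON clause instead of WHERE

Corrected query:
SELECT p.name, c.sales FROM authors p LEFT JOIN novels c ON c.author_id = p.id AND c.sales > 66639

Result:
name    | sales
--------+------
Atwood  | NULL 
Orwell  | NULL 
Tolkien | 78740
Austen  | 76035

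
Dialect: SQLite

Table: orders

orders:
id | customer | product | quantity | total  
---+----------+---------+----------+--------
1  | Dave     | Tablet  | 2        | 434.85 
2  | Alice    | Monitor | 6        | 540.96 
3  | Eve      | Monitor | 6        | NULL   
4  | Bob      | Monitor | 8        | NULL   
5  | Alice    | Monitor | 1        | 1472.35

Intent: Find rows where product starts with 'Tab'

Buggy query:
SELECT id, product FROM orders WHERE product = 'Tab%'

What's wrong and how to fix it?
Bug: '=' compares the literal string including the % character; pattern matching needs LIKE

Fix: Use LIKE for wildcard pattern matching

Corrected query:
SELECT id, product FROM orders WHERE product LIKE 'Tab%'

Result:
id | product
---+--------
1  | Tablet 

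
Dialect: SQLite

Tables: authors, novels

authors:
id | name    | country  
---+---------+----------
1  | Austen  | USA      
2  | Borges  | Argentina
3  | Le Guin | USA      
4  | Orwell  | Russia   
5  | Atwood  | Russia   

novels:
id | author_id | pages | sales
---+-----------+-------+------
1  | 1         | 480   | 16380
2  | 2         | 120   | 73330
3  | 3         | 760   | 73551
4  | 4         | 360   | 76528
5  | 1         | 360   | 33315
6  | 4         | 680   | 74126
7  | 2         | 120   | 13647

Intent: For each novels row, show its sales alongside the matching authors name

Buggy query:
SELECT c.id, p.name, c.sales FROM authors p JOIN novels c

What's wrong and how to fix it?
Bug: Missing join condition: each novels row is matched to all authors rows instead of just its own

Fix: Add ON c.author_id = p.id to the JOIN

Corrected query:
SELECT c.id, p.name, c.sales FROM authors p JOIN novels c ON c.author_id = p.id

Result:
id | name    | sales
---+---------+------
1  | Austen  | 16380
2  | Borges  | 73330
3  | Le Guin | 73551
4  | Orwell  | 76528
5  | Austen  | 33315
6  | Orwell  | 74126
7  | Borges  | 13647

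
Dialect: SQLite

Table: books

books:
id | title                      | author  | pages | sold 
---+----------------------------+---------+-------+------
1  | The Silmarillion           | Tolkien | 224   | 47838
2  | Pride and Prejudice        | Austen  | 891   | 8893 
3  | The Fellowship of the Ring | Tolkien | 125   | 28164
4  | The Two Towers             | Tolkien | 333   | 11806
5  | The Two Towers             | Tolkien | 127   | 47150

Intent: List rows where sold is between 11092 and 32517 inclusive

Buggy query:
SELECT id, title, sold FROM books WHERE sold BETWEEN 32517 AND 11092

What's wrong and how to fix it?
Bug: The bounds are reversed; BETWEEN a AND b requires a <= b to match anything

Fix: Write BETWEEN 11092 AND 32517

Corrected query:
SELECT id, title, sold FROM books WHERE sold BETWEEN 11092 AND 32517

Result:
id | title                      | sold 
---+----------------------------+------
3  | The Fellowship of the Ring | 28164
4  | The Two Towers             | 11806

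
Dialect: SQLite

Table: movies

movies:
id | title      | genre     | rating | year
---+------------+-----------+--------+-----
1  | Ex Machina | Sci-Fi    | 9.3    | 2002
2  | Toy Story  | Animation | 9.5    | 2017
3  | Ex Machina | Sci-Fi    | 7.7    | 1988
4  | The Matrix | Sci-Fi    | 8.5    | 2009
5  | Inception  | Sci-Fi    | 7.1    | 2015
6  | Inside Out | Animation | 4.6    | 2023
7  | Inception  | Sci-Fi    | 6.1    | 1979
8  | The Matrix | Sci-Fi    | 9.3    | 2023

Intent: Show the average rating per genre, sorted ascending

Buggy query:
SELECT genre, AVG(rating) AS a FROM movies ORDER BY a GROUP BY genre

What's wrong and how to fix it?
Bug: GROUP BY must precede ORDER BY

Fix: Move ORDER BY to the end, after GROUP BY

Corrected query:
SELECT genre, AVG(rating) AS a FROM movies GROUP BY genre ORDER BY a

Result:
genre     | a   
----------+-----
Animation | 7.05
Sci-Fi    | 8   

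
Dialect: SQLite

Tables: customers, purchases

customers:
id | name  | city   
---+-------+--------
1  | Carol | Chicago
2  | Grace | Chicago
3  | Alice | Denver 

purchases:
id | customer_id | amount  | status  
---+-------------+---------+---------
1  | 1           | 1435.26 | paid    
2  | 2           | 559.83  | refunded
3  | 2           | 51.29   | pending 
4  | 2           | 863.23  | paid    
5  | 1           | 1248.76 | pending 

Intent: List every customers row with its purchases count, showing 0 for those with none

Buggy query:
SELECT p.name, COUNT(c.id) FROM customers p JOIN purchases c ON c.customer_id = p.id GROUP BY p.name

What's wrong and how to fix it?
Bug: An inner join excludes parents with zero children

Fix: Use LEFT JOIN so parents without children still appear (COUNT(c.id) gives 0)

Corrected query:
SELECT p.name, COUNT(c.id) FROM customers p LEFT JOIN purchases c ON c.customer_id = p.id GROUP BY p.name

Result:
name  | COUNT(c.id)
------+------------
Alice | 0          
Carol | 2          
Grace | 3          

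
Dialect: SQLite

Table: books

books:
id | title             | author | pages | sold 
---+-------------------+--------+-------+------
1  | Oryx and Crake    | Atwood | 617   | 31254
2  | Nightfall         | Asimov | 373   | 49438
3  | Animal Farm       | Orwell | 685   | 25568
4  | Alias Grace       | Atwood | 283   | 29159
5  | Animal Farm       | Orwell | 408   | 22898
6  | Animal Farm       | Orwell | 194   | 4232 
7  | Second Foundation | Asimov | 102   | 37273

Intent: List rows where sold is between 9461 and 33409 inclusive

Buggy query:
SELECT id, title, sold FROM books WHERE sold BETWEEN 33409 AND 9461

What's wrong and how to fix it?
Bug: The bounds are reversed; BETWEEN a AND b requires a <= b to match anything

Fix: Write BETWEEN 9461 AND 33409

Corrected query:
SELECT id, title, sold FROM books WHERE sold BETWEEN 9461 AND 33409

Result:
id | title          | sold 
---+----------------+------
1  | Oryx and Crake | 31254
3  | Animal Farm    | 25568
4  | Alias Grace    | 29159
5  | Animal Farm    | 22898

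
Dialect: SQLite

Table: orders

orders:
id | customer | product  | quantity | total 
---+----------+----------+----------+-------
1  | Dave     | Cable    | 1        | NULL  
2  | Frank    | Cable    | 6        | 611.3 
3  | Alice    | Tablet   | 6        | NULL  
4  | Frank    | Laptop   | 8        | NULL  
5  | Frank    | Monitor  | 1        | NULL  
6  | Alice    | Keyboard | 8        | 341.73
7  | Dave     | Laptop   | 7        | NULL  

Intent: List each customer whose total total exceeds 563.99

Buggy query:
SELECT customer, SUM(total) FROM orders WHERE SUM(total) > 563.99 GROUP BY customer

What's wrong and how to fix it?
Bug: WHERE runs before GROUP BY, so aggregates aren't available there

Fix: Use HAVING (which filters groups after aggregation) instead of WHERE

Corrected query:
SELECT customer, SUM(total) FROM orders GROUP BY customer HAVING SUM(total) > 563.99

Result:
customer | SUM(total)
---------+-----------
Frank    | 611.3     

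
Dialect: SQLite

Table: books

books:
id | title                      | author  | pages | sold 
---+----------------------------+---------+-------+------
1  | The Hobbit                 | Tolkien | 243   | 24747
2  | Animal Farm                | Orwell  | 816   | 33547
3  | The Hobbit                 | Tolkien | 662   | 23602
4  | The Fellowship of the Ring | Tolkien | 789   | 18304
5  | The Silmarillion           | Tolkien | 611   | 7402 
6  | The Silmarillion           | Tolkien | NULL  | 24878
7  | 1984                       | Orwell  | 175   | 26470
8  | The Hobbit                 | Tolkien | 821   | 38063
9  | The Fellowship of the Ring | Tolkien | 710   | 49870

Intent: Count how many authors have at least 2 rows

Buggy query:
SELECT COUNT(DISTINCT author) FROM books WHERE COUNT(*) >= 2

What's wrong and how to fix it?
Bug: COUNT(*) cannot appear in WHERE; the per-group count doesn't exist yet

Fix: Use a subquery that GROUPs and filters with HAVING, then count its rows

Corrected query:
SELECT COUNT(*) FROM (SELECT author FROM books GROUP BY author HAVING COUNT(*) >= 2)

Result:
COUNT(*)
--------
2       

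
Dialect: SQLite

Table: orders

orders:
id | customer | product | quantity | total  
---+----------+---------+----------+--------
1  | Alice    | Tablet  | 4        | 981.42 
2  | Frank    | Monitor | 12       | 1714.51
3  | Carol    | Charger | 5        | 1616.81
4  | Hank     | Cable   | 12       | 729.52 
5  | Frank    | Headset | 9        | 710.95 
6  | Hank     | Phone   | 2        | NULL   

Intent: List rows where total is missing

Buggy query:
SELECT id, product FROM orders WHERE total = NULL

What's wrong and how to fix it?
Bug: Comparing to NULL with '=' never matches; NULL = NULL is unknown, not true

Fix: Replace '= NULL' with 'IS NULL'

Corrected query:
SELECT id, product FROM orders WHERE total IS NULL

Result:
id | product
---+--------
6  | Phone  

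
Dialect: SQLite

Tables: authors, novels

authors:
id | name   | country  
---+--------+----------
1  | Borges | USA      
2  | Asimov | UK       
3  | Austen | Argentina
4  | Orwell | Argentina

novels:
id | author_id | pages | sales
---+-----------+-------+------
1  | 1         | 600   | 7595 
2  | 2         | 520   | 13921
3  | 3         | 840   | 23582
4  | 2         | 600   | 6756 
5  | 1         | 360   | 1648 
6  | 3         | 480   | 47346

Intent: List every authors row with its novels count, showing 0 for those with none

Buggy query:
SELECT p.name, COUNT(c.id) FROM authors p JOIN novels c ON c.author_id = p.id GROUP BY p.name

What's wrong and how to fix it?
Bug: An inner join excludes parents with zero children

Fix: Use LEFT JOIN so parents without children still appear (COUNT(c.id) gives 0)

Corrected query:
SELECT p.name, COUNT(c.id) FROM authors p LEFT JOIN novels c ON c.author_id = p.id GROUP BY p.name

Result:
name   | COUNT(c.id)
-------+------------
Asimov | 2          
Austen | 2          
Borges | 2          
Orwell | 0          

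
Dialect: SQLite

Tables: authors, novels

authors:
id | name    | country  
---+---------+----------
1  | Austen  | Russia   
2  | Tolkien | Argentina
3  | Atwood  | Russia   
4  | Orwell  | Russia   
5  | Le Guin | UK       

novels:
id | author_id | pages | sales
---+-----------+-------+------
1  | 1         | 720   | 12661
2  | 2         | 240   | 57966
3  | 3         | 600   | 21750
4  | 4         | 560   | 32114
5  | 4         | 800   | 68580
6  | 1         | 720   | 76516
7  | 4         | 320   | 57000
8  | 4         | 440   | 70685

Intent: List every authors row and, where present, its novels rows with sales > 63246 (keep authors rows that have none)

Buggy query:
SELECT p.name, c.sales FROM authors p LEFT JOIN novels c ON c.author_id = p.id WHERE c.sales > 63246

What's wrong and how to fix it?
Bug: A WHERE condition on the right-hand table after LEFT JOIN drops unmatched parents

Fix: Put 'c.sales > 63246' in the JOIN's ON clause instead of WHERE

Corrected query:
SELECT p.name, c.sales FROM authors p LEFT JOIN novels c ON c.author_id = p.id AND c.sales > 63246

Result:
name    | sales
--------+------
Austen  | 76516
Tolkien | NULL 
Atwood  | NULL 
Orwell  | 68580
Orwell  | 70685
Le Guin | NULL 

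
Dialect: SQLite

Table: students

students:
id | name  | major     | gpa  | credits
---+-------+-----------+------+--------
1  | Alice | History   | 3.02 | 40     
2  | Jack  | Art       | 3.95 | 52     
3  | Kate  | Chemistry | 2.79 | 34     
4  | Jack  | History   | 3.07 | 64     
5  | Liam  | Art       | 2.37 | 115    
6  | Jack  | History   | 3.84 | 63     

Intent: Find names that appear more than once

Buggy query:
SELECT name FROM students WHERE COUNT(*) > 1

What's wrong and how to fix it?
Bug: WHERE can't reference COUNT(*); aggregates are computed after WHERE

Fix: Group first, then use HAVING for the count condition

Corrected query:
SELECT name FROM students GROUP BY name HAVING COUNT(*) > 1

Result:
name
----
Jack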